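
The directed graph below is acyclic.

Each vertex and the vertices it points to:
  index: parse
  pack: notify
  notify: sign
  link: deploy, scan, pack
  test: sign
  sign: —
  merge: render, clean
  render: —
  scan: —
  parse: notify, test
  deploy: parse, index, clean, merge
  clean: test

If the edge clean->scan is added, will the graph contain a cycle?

No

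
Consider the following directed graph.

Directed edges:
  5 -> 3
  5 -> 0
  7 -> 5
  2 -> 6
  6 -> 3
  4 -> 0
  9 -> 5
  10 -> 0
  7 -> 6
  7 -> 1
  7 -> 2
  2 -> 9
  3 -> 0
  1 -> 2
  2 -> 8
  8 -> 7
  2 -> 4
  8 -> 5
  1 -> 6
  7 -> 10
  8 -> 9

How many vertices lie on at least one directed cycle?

4

A vertex is on a directed cycle iff it belongs to a strongly connected component of size ≥ 2 (or has a self-loop).
The vertices on cycles are {1, 2, 7, 8} — 4 in total.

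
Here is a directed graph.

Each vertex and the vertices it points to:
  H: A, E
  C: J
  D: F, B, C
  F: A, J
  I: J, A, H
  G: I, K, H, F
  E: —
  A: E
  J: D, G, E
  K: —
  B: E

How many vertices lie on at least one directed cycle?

A vertex is on a directed cycle iff it belongs to a strongly connected component of size ≥ 2 (or has a self-loop).
The vertices on cycles are {C, D, F, G, I, J} — 6 in total.

6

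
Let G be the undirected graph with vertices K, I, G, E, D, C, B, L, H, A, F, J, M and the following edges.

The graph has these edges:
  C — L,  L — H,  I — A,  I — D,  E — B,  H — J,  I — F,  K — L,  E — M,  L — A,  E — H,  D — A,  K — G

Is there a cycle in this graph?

Yes

DFS, tracking each vertex's parent; an edge to a visited non-parent vertex closes a cycle.
Start from B:
visit B (parent –)
  visit E (parent B)
    visit H (parent E)
      visit L (parent H)
        visit K (parent L)
          visit G (parent K)
            G–K: parent, skip
          K–L: parent, skip
        L–H: parent, skip
        visit C (parent L)
          C–L: parent, skip
        visit A (parent L)
          visit I (parent A)
            visit D (parent I)
              D–A: A visited and ≠ parent → cycle
Cycle: A – I – D – A.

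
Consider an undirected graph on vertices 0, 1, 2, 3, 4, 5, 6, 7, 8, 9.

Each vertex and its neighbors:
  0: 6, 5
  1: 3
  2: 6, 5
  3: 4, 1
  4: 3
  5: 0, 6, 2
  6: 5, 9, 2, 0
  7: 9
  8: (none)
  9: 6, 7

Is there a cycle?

DFS, tracking each vertex's parent; an edge to a visited non-parent vertex closes a cycle.
Start from 4:
visit 4 (parent –)
  visit 3 (parent 4)
    3–4: parent, skip
    visit 1 (parent 3)
      1–3: parent, skip
visit 0 (parent –)
  visit 6 (parent 0)
    visit 5 (parent 6)
      5–0: 0 visited and ≠ parent → cycle
Cycle: 0 – 6 – 5 – 0.

Yes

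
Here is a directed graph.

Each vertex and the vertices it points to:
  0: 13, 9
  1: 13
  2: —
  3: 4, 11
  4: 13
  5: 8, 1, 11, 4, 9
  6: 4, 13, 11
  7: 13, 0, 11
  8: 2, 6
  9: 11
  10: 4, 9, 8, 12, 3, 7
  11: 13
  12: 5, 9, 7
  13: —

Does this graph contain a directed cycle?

DFS with white/gray/black marking, starting from 1:
1 gray
  13 gray
  13 black
1 black
0 gray
  0→13: 13 black — skip
  9 gray
    11 gray
      11→13: 13 black — skip
    11 black
  9 black
0 black
2 gray
2 black
3 gray
  4 gray
    4→13: 13 black — skip
  4 black
  3→11: 11 black — skip
3 black
5 gray
  8 gray
    8→2: 2 black — skip
    6 gray
      6→4: 4 black — skip
      6→13: 13 black — skip
      6→11: 11 black — skip
    6 black
  8 black
  5→1: 1 black — skip
  5→11: 11 black — skip
  5→4: 4 black — skip
  5→9: 9 black — skip
5 black
7 gray
  7→13: 13 black — skip
  7→0: 0 black — skip
  7→11: 11 black — skip
7 black
10 gray
  10→4: 4 black — skip
  10→9: 9 black — skip
  10→8: 8 black — skip
  12 gray
    12→5: 5 black — skip
    12→9: 9 black — skip
    12→7: 7 black — skip
  12 black
  10→3: 3 black — skip
  10→7: 7 black — skip
10 black
Every edge goes to a white or black vertex — no back edge, so the graph is acyclic.

No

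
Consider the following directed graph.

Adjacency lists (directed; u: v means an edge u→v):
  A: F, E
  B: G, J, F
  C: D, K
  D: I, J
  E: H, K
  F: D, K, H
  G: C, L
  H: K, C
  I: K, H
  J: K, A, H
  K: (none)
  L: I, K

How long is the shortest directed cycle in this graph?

4

For each vertex v, BFS finds the shortest path from v back to v.
The shortest such closed walk is J → H → C → D → J, length 4.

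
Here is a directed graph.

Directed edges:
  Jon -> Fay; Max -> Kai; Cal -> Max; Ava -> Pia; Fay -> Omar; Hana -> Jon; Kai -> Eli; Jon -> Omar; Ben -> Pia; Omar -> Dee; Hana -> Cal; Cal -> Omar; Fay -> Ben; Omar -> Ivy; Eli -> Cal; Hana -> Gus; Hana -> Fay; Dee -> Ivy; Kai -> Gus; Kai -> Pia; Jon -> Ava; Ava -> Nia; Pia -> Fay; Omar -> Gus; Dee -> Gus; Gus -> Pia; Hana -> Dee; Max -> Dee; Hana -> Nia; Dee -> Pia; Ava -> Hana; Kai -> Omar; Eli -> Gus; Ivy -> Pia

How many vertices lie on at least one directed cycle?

A vertex is on a directed cycle iff it belongs to a strongly connected component of size ≥ 2 (or has a self-loop).
The vertices on cycles are {Ava, Ben, Cal, Dee, Eli, Fay, Gus, Ivy, Jon, Kai, Max, Pia, Hana, Omar} — 14 in total.

14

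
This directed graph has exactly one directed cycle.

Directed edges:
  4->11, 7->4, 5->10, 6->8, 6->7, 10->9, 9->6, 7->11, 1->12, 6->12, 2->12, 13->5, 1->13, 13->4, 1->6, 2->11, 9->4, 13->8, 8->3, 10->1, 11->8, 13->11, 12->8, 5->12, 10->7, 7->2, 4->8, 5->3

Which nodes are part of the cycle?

DFS with gray/black marking from 10:
10 gray
  7 gray
    2 gray
      11 gray
        8 gray
          3 gray
          3 black
        8 black
      11 black
      12 gray
        12→8: 8 black — skip
      12 black
    2 black
    4 gray
      4→11: 11 black — skip
      4→8: 8 black — skip
    4 black
    7→11: 11 black — skip
  7 black
  1 gray
    13 gray
      13→8: 8 black — skip
      5 gray
        5→3: 3 black — skip
        5→10: 10 is gray → back edge
Back edge closes the cycle 10 → 1 → 13 → 5 → 10; its vertices are {1, 5, 10, 13}.

1, 5, 10, 13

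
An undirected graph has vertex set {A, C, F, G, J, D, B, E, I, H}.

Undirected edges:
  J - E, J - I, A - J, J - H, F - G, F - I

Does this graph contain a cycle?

DFS, tracking each vertex's parent; an edge to a visited non-parent vertex closes a cycle.
Start from C:
visit C (parent –)
visit A (parent –)
  visit J (parent A)
    visit H (parent J)
      H–J: parent, skip
    visit I (parent J)
      I–J: parent, skip
      visit F (parent I)
        visit G (parent F)
          G–F: parent, skip
        F–I: parent, skip
    J–A: parent, skip
    visit E (parent J)
      E–J: parent, skip
visit D (parent –)
visit B (parent –)
No non-parent visited neighbor found — the graph is a forest.

No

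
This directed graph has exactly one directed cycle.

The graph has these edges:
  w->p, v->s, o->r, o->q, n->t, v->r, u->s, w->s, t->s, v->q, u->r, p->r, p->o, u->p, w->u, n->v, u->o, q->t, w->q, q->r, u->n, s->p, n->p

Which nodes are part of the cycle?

o, p, q, s, t

DFS with gray/black marking from p:
p gray
  r gray
  r black
  o gray
    o→r: r black — skip
    q gray
      t gray
        s gray
          s→p: p is gray → back edge
Back edge closes the cycle p → o → q → t → s → p; its vertices are {o, p, q, s, t}.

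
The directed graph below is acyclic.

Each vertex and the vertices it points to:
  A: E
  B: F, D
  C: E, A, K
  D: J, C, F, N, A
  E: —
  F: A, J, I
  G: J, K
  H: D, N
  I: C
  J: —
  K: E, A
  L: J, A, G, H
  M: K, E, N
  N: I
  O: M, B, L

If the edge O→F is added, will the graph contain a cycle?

No

Adding O→F creates a cycle iff F can already reach O.
Explore from F: no path reaches O. The graph stays acyclic.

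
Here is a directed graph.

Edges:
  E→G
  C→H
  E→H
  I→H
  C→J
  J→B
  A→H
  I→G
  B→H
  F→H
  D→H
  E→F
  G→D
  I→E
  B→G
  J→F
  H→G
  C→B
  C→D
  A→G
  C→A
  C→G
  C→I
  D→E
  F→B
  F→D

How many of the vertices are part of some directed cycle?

6

A vertex is on a directed cycle iff it belongs to a strongly connected component of size ≥ 2 (or has a self-loop).
The vertices on cycles are {B, D, E, F, G, H} — 6 in total.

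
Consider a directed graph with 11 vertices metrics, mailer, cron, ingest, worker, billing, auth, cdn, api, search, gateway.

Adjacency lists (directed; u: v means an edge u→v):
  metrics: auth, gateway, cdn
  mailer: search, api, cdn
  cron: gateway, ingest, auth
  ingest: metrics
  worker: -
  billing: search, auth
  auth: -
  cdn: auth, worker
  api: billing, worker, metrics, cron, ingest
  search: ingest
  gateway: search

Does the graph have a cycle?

DFS with white/gray/black marking, starting from gateway:
gateway gray
  search gray
    ingest gray
      metrics gray
        auth gray
        auth black
        metrics→gateway: gateway is gray → back edge
Back edge found, so a cycle exists: gateway → search → ingest → metrics → gateway.

Yes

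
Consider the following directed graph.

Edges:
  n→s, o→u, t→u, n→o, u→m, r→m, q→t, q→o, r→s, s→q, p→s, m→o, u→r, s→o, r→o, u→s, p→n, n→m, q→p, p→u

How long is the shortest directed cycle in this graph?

For each vertex v, BFS finds the shortest path from v back to v.
The shortest such closed walk is q → p → s → q, length 3.

3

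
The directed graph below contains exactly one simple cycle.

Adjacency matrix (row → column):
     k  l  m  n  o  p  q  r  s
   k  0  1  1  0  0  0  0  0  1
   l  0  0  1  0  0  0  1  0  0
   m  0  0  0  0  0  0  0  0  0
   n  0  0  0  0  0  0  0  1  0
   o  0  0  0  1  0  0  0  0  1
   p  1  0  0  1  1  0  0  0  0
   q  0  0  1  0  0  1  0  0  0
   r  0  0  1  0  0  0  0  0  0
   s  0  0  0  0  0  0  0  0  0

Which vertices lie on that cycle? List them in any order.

k, l, p, q

DFS with gray/black marking from p:
p gray
  k gray
    l gray
      q gray
        q→p: p is gray → back edge
Back edge closes the cycle p → k → l → q → p; its vertices are {k, l, p, q}.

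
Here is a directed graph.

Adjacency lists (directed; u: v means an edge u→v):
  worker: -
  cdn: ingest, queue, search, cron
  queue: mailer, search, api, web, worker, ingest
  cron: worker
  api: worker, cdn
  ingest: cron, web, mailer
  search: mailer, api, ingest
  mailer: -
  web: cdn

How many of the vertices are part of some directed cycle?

A vertex is on a directed cycle iff it belongs to a strongly connected component of size ≥ 2 (or has a self-loop).
The vertices on cycles are {api, cdn, web, queue, ingest, search} — 6 in total.

6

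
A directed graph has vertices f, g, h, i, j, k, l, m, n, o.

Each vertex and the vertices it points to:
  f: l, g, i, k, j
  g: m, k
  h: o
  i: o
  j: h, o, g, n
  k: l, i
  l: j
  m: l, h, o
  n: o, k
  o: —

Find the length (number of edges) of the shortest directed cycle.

4

For each vertex v, BFS finds the shortest path from v back to v.
The shortest such closed walk is j → g → m → l → j, length 4.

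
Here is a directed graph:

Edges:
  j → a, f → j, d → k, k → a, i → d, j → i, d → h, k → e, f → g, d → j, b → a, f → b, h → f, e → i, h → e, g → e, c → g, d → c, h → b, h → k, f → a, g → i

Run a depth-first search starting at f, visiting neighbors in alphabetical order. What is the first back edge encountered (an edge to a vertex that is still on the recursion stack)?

c->g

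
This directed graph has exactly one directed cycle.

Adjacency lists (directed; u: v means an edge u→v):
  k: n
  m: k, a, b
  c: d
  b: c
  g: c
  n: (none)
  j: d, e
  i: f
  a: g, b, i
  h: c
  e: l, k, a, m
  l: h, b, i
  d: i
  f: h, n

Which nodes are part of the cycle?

c, d, f, h, i

DFS with gray/black marking from d:
d gray
  i gray
    f gray
      h gray
        c gray
          c→d: d is gray → back edge
Back edge closes the cycle d → i → f → h → c → d; its vertices are {c, d, f, h, i}.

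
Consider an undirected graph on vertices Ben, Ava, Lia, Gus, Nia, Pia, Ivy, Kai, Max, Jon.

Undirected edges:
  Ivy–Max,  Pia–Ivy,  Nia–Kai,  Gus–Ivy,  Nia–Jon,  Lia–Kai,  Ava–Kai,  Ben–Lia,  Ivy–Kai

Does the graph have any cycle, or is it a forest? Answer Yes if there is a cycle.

No

DFS, tracking each vertex's parent; an edge to a visited non-parent vertex closes a cycle.
Start from Nia:
visit Nia (parent –)
  visit Kai (parent Nia)
    visit Ivy (parent Kai)
      visit Max (parent Ivy)
        Max–Ivy: parent, skip
      Ivy–Kai: parent, skip
      visit Gus (parent Ivy)
        Gus–Ivy: parent, skip
      visit Pia (parent Ivy)
        Pia–Ivy: parent, skip
    visit Lia (parent Kai)
      visit Ben (parent Lia)
        Ben–Lia: parent, skip
      Lia–Kai: parent, skip
    visit Ava (parent Kai)
      Ava–Kai: parent, skip
    Kai–Nia: parent, skip
  visit Jon (parent Nia)
    Jon–Nia: parent, skip
No non-parent visited neighbor found — the graph is a forest.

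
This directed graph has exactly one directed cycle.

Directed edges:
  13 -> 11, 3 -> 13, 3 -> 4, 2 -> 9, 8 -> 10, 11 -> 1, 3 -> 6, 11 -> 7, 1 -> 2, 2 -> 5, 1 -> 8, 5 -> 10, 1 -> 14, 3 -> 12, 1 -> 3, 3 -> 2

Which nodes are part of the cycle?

1, 3, 11, 13

DFS with gray/black marking from 1:
1 gray
  14 gray
  14 black
  8 gray
    10 gray
    10 black
  8 black
  3 gray
    13 gray
      11 gray
        7 gray
        7 black
        11→1: 1 is gray → back edge
Back edge closes the cycle 1 → 3 → 13 → 11 → 1; its vertices are {1, 3, 11, 13}.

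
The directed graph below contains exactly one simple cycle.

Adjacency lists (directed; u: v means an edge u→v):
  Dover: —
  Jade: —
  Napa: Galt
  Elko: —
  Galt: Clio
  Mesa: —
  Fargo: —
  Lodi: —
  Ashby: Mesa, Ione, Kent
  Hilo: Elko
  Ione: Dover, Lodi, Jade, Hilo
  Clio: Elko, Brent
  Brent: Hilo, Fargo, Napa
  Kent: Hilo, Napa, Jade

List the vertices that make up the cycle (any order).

DFS with gray/black marking from Napa:
Napa gray
  Galt gray
    Clio gray
      Elko gray
      Elko black
      Brent gray
        Hilo gray
          Hilo→Elko: Elko black — skip
        Hilo black
        Fargo gray
        Fargo black
        Brent→Napa: Napa is gray → back edge
Back edge closes the cycle Napa → Galt → Clio → Brent → Napa; its vertices are {Clio, Galt, Napa, Brent}.

Clio, Galt, Napa, Brent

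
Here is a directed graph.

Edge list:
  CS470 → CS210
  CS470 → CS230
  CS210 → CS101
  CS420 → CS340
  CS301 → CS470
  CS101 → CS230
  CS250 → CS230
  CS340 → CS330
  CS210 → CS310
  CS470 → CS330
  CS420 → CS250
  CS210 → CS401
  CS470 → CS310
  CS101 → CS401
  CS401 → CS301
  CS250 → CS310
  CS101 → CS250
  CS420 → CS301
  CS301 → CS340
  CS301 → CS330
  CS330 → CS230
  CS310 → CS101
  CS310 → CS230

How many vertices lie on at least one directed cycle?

7

A vertex is on a directed cycle iff it belongs to a strongly connected component of size ≥ 2 (or has a self-loop).
The vertices on cycles are {CS101, CS210, CS250, CS301, CS310, CS401, CS470} — 7 in total.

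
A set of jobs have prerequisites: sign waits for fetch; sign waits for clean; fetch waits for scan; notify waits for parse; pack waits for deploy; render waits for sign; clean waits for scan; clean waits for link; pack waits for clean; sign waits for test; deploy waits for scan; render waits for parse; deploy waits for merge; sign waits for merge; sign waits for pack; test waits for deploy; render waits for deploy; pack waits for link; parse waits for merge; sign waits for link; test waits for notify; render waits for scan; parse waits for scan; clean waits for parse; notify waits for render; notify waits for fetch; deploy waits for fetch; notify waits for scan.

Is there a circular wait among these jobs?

DFS with white/gray/black marking, starting from link:
link gray
link black
clean gray
  clean→link: link black — skip
  scan gray
  scan black
  parse gray
    merge gray
    merge black
    parse→scan: scan black — skip
  parse black
clean black
sign gray
  sign→link: link black — skip
  sign→clean: clean black — skip
  fetch gray
    fetch→scan: scan black — skip
  fetch black
  test gray
    notify gray
      notify→parse: parse black — skip
      render gray
        deploy gray
          deploy→scan: scan black — skip
          deploy→fetch: fetch black — skip
          deploy→merge: merge black — skip
        deploy black
        render→sign: sign is gray → back edge
Back edge found, so a cycle exists: sign → test → notify → render → sign.

Yes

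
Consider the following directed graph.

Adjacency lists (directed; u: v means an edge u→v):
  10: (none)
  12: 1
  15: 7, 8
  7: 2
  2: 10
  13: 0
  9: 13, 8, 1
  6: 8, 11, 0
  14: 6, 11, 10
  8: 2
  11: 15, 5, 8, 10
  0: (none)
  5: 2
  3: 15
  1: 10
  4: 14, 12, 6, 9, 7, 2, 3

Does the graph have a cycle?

No

DFS with white/gray/black marking, starting from 4:
4 gray
  14 gray
    6 gray
      8 gray
        2 gray
          10 gray
          10 black
        2 black
      8 black
      11 gray
        15 gray
          7 gray
            7→2: 2 black — skip
          7 black
          15→8: 8 black — skip
        15 black
        5 gray
          5→2: 2 black — skip
        5 black
        11→8: 8 black — skip
        11→10: 10 black — skip
      11 black
      0 gray
      0 black
    6 black
    14→11: 11 black — skip
    14→10: 10 black — skip
  14 black
  12 gray
    1 gray
      1→10: 10 black — skip
    1 black
  12 black
  4→6: 6 black — skip
  9 gray
    13 gray
      13→0: 0 black — skip
    13 black
    9→8: 8 black — skip
    9→1: 1 black — skip
  9 black
  4→7: 7 black — skip
  4→2: 2 black — skip
  3 gray
    3→15: 15 black — skip
  3 black
4 black
Every edge goes to a white or black vertex — no back edge, so the graph is acyclic.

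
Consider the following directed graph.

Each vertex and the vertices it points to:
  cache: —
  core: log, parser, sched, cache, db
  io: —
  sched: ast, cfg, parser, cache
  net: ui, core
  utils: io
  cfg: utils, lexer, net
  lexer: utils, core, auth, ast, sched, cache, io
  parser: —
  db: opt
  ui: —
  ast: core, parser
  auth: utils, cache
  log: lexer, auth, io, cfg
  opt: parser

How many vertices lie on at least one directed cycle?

7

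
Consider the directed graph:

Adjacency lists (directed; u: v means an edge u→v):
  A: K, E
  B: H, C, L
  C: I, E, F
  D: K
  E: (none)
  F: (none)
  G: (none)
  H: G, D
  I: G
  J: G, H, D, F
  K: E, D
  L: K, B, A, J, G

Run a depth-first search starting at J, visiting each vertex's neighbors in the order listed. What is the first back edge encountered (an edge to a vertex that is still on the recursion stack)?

DFS from J (visiting each vertex's neighbors in the order listed); mark gray on enter, black on exit:
J gray
  G gray
  G black
  H gray
    H→G: G black — skip
    D gray
      K gray
        E gray
        E black
        K→D: D is gray → back edge
First back edge: K → D.

K→D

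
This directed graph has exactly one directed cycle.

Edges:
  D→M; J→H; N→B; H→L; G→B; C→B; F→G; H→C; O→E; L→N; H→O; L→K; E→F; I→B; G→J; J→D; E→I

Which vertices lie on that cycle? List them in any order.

E, F, G, H, J, O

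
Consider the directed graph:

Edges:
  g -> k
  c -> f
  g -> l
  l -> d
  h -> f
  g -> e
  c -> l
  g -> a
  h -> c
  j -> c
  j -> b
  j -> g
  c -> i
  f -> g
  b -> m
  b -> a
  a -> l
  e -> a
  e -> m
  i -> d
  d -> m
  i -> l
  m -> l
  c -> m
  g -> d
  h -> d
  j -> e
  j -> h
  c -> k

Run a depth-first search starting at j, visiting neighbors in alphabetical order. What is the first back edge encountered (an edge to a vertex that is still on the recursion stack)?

m->l

DFS from j (visiting neighbors in alphabetical order); mark gray on enter, black on exit:
j gray
  b gray
    a gray
      l gray
        d gray
          m gray
            m→l: l is gray → back edge
First back edge: m → l.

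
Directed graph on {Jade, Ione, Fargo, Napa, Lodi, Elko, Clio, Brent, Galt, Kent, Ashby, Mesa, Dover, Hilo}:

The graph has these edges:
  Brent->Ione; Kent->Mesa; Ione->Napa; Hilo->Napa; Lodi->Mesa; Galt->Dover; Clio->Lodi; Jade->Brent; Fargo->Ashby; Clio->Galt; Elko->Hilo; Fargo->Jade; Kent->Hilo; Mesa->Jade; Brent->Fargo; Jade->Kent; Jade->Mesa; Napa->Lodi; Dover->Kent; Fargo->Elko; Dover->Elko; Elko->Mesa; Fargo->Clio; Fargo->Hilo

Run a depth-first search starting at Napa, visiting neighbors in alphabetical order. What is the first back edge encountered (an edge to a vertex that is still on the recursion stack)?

DFS from Napa (visiting neighbors in alphabetical order); mark gray on enter, black on exit:
Napa gray
  Lodi gray
    Mesa gray
      Jade gray
        Brent gray
          Fargo gray
            Ashby gray
            Ashby black
            Clio gray
              Galt gray
                Dover gray
                  Elko gray
                    Hilo gray
                      Hilo→Napa: Napa is gray → back edge
First back edge: Hilo → Napa.

Hilo->Napa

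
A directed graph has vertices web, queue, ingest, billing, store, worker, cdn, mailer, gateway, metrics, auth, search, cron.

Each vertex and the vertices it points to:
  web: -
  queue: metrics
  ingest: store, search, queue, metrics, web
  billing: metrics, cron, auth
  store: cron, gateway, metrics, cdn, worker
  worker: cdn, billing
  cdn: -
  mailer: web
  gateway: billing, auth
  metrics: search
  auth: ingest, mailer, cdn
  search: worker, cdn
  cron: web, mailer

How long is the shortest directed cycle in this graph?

4

For each vertex v, BFS finds the shortest path from v back to v.
The shortest such closed walk is ingest → store → gateway → auth → ingest, length 4.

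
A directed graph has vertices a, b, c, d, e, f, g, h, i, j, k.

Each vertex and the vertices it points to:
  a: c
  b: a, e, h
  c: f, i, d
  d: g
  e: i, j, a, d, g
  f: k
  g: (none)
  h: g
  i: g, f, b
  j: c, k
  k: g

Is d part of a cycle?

d lies on a cycle iff there is a path from d back to itself.
Exploring from d, it never reaches itself; equivalently, its strongly connected component is a singleton.

No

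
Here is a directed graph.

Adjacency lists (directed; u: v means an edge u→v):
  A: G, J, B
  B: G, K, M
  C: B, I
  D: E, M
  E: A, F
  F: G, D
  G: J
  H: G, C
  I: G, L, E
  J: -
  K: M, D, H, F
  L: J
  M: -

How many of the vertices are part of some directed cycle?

9

A vertex is on a directed cycle iff it belongs to a strongly connected component of size ≥ 2 (or has a self-loop).
The vertices on cycles are {A, B, C, D, E, F, H, I, K} — 9 in total.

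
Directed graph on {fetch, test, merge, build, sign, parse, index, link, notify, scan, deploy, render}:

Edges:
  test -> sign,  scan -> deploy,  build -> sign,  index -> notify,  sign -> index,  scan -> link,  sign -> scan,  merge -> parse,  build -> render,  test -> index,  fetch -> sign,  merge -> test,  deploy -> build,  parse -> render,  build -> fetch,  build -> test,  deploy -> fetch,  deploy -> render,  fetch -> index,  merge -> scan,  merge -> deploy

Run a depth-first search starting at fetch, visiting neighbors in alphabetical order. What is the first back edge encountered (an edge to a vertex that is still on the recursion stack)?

build->fetch

DFS from fetch (visiting neighbors in alphabetical order); mark gray on enter, black on exit:
fetch gray
  index gray
    notify gray
    notify black
  index black
  sign gray
    sign→index: index black — skip
    scan gray
      deploy gray
        build gray
          build→fetch: fetch is gray → back edge
First back edge: build → fetch.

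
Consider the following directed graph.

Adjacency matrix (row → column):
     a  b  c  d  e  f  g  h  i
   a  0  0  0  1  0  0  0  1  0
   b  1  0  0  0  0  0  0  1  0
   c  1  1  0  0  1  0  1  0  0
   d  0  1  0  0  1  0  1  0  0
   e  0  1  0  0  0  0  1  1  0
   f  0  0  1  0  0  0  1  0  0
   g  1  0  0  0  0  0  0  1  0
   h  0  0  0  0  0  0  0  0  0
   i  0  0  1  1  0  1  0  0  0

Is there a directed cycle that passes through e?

Yes

e is on a cycle iff e can reach itself via ≥1 edge.
e → b → a → d → e — yes.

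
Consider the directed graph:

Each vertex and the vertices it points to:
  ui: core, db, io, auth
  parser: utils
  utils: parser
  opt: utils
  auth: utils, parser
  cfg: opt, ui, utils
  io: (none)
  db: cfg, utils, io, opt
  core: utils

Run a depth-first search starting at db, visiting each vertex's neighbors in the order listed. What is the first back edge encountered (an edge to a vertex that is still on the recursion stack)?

DFS from db (visiting each vertex's neighbors in the order listed); mark gray on enter, black on exit:
db gray
  cfg gray
    opt gray
      utils gray
        parser gray
          parser→utils: utils is gray → back edge
First back edge: parser → utils.

parser->utils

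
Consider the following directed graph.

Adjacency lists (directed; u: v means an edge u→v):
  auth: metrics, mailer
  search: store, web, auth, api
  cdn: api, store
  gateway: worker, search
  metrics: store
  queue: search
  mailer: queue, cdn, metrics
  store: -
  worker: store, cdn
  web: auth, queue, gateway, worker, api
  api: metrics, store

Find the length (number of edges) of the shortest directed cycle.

For each vertex v, BFS finds the shortest path from v back to v.
The shortest such closed walk is gateway → search → web → gateway, length 3.

3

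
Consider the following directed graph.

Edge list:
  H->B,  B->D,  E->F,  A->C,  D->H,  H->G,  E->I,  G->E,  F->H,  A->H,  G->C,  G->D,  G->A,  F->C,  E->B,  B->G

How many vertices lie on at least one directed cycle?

7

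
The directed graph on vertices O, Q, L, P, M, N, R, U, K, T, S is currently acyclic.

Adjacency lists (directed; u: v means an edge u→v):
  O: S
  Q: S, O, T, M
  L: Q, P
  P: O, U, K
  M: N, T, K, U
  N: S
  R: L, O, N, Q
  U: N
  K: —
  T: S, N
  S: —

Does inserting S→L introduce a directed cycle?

Yes

Adding S→L creates a cycle iff L can already reach S.
Path from L: L → Q → S.
So L → … → S → L is a cycle.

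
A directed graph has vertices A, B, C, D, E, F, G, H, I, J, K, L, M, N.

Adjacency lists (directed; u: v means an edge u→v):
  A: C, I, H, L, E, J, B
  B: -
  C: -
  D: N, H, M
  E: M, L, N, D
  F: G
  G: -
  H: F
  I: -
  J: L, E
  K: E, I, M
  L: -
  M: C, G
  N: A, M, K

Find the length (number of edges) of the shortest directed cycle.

For each vertex v, BFS finds the shortest path from v back to v.
The shortest such closed walk is A → E → N → A, length 3.

3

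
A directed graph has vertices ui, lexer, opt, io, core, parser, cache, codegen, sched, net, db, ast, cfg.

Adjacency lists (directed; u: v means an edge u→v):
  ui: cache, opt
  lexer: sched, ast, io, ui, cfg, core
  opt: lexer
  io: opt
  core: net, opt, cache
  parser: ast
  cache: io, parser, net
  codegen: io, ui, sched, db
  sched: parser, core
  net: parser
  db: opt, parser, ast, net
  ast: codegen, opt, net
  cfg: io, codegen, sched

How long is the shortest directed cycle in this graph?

3

For each vertex v, BFS finds the shortest path from v back to v.
The shortest such closed walk is lexer → ui → opt → lexer, length 3.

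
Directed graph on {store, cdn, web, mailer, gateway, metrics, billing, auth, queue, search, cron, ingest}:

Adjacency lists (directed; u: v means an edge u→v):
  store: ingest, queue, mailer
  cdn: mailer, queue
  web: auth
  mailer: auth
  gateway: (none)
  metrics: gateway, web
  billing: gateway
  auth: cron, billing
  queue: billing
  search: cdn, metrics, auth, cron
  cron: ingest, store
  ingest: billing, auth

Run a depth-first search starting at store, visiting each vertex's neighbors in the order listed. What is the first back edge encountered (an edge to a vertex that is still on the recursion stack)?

DFS from store (visiting each vertex's neighbors in the order listed); mark gray on enter, black on exit:
store gray
  ingest gray
    billing gray
      gateway gray
      gateway black
    billing black
    auth gray
      cron gray
        cron→ingest: ingest is gray → back edge
First back edge: cron → ingest.

cron→ingest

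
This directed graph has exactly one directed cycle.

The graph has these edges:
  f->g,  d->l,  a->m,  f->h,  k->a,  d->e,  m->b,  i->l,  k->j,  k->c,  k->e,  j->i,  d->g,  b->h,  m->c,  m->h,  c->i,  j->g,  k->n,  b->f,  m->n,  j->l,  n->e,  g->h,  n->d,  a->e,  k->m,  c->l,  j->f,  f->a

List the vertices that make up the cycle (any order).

DFS with gray/black marking from m:
m gray
  n gray
    e gray
    e black
    d gray
      l gray
      l black
      g gray
        h gray
        h black
      g black
      d→e: e black — skip
    d black
  n black
  m→h: h black — skip
  b gray
    b→h: h black — skip
    f gray
      f→g: g black — skip
      f→h: h black — skip
      a gray
        a→m: m is gray → back edge
Back edge closes the cycle m → b → f → a → m; its vertices are {a, b, f, m}.

a, b, f, m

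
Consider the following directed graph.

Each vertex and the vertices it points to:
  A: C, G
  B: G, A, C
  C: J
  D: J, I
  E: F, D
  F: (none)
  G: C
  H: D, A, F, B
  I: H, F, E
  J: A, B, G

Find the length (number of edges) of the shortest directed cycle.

3

For each vertex v, BFS finds the shortest path from v back to v.
The shortest such closed walk is D → I → E → D, length 3.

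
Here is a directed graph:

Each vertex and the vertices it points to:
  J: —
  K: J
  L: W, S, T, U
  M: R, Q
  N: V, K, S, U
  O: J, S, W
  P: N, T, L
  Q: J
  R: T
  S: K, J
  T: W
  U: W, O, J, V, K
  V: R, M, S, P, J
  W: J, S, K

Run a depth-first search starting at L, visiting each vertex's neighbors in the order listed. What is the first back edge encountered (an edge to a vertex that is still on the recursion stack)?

DFS from L (visiting each vertex's neighbors in the order listed); mark gray on enter, black on exit:
L gray
  W gray
    J gray
    J black
    S gray
      K gray
        K→J: J black — skip
      K black
      S→J: J black — skip
    S black
    W→K: K black — skip
  W black
  L→S: S black — skip
  T gray
    T→W: W black — skip
  T black
  U gray
    U→W: W black — skip
    O gray
      O→J: J black — skip
      O→S: S black — skip
      O→W: W black — skip
    O black
    U→J: J black — skip
    V gray
      R gray
        R→T: T black — skip
      R black
      M gray
        M→R: R black — skip
        Q gray
          Q→J: J black — skip
        Q black
      M black
      V→S: S black — skip
      P gray
        N gray
          N→V: V is gray → back edge
First back edge: N → V.

N->V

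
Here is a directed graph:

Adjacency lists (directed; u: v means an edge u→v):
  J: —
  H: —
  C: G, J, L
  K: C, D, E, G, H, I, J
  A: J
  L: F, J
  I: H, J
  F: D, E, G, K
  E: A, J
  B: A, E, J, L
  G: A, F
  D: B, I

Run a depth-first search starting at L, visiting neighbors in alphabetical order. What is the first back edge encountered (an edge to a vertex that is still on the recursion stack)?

B→L

DFS from L (visiting neighbors in alphabetical order); mark gray on enter, black on exit:
L gray
  F gray
    D gray
      B gray
        A gray
          J gray
          J black
        A black
        E gray
          E→A: A black — skip
          E→J: J black — skip
        E black
        B→J: J black — skip
        B→L: L is gray → back edge
First back edge: B → L.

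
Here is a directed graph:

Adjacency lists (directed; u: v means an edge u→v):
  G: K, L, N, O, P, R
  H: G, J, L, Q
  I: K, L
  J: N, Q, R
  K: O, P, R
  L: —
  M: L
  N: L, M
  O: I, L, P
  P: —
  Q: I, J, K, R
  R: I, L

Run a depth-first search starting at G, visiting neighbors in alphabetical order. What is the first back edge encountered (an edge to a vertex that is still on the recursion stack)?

I→K

DFS from G (visiting neighbors in alphabetical order); mark gray on enter, black on exit:
G gray
  K gray
    O gray
      I gray
        I→K: K is gray → back edge
First back edge: I → K.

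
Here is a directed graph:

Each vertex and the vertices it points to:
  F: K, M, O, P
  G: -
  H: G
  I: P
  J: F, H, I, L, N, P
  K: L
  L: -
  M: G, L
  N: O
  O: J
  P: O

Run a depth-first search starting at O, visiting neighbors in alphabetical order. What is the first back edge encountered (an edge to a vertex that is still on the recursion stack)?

F→O

DFS from O (visiting neighbors in alphabetical order); mark gray on enter, black on exit:
O gray
  J gray
    F gray
      K gray
        L gray
        L black
      K black
      M gray
        G gray
        G black
        M→L: L black — skip
      M black
      F→O: O is gray → back edge
First back edge: F → O.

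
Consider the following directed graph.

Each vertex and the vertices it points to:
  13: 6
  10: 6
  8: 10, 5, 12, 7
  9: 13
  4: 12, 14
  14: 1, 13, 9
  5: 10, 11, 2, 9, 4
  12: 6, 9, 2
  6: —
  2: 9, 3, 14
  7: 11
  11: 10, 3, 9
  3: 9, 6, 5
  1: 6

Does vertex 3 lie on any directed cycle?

Yes

3 is on a cycle iff 3 can reach itself via ≥1 edge.
3 → 5 → 11 → 3 — yes.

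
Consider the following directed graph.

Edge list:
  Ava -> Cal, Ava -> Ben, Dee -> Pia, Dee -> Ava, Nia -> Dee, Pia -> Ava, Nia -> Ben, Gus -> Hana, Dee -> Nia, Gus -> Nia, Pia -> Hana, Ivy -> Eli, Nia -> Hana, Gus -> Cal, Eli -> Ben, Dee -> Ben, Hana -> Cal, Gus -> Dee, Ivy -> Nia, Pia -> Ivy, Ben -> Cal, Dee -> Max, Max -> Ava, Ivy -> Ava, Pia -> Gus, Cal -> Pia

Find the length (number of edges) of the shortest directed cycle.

2

For each vertex v, BFS finds the shortest path from v back to v.
The shortest such closed walk is Dee → Nia → Dee, length 2.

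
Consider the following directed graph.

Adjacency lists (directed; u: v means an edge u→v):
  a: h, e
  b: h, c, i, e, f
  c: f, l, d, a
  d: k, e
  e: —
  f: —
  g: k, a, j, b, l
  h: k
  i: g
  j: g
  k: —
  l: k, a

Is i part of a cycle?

i is on a cycle iff i can reach itself via ≥1 edge.
i → g → b → i — yes.

Yes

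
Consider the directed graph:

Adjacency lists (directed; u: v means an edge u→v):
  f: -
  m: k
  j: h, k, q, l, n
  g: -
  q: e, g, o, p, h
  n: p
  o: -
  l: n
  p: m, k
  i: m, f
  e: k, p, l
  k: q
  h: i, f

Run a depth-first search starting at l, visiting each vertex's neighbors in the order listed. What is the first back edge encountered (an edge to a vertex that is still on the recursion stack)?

e→k

DFS from l (visiting each vertex's neighbors in the order listed); mark gray on enter, black on exit:
l gray
  n gray
    p gray
      m gray
        k gray
          q gray
            e gray
              e→k: k is gray → back edge
First back edge: e → k.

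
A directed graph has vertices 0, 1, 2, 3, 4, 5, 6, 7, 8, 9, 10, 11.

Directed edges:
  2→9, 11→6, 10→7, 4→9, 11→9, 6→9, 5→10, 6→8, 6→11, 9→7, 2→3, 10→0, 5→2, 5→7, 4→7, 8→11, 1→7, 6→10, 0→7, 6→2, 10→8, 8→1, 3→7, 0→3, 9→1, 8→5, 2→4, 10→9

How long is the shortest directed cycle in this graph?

2

For each vertex v, BFS finds the shortest path from v back to v.
The shortest such closed walk is 6 → 11 → 6, length 2.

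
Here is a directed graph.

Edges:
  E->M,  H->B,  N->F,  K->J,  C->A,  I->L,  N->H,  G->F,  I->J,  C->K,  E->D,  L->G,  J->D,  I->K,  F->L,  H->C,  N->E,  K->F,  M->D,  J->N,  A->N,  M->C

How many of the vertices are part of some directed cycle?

11

A vertex is on a directed cycle iff it belongs to a strongly connected component of size ≥ 2 (or has a self-loop).
The vertices on cycles are {A, C, E, F, G, H, J, K, L, M, N} — 11 in total.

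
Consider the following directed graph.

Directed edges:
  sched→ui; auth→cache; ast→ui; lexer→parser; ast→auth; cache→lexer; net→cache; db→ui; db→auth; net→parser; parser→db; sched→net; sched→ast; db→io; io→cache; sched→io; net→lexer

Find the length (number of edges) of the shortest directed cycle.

5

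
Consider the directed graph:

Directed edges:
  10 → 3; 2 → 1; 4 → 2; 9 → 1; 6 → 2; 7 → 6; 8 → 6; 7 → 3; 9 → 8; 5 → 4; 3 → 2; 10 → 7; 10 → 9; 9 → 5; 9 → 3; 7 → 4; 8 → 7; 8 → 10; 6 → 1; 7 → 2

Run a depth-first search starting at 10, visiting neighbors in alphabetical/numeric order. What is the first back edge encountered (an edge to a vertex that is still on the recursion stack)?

DFS from 10 (visiting neighbors in alphabetical/numeric order); mark gray on enter, black on exit:
10 gray
  3 gray
    2 gray
      1 gray
      1 black
    2 black
  3 black
  7 gray
    7→2: 2 black — skip
    7→3: 3 black — skip
    4 gray
      4→2: 2 black — skip
    4 black
    6 gray
      6→1: 1 black — skip
      6→2: 2 black — skip
    6 black
  7 black
  9 gray
    9→1: 1 black — skip
    9→3: 3 black — skip
    5 gray
      5→4: 4 black — skip
    5 black
    8 gray
      8→6: 6 black — skip
      8→7: 7 black — skip
      8→10: 10 is gray → back edge
First back edge: 8 → 10.

8→10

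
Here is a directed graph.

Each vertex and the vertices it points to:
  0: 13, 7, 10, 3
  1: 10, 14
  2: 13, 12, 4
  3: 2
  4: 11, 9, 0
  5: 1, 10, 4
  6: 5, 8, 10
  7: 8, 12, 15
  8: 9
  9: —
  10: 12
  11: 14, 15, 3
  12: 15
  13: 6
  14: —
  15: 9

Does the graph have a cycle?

Yes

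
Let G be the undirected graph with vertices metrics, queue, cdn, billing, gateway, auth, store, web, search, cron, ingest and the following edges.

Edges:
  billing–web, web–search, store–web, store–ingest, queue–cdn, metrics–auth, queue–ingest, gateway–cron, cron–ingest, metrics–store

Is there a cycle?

DFS, tracking each vertex's parent; an edge to a visited non-parent vertex closes a cycle.
Start from gateway:
visit gateway (parent –)
  visit cron (parent gateway)
    cron–gateway: parent, skip
    visit ingest (parent cron)
      visit store (parent ingest)
        visit metrics (parent store)
          visit auth (parent metrics)
            auth–metrics: parent, skip
          metrics–store: parent, skip
        store–ingest: parent, skip
        visit web (parent store)
          visit billing (parent web)
            billing–web: parent, skip
          visit search (parent web)
            search–web: parent, skip
          web–store: parent, skip
      ingest–cron: parent, skip
      visit queue (parent ingest)
        visit cdn (parent queue)
          cdn–queue: parent, skip
        queue–ingest: parent, skip
No non-parent visited neighbor found — the graph is a forest.

No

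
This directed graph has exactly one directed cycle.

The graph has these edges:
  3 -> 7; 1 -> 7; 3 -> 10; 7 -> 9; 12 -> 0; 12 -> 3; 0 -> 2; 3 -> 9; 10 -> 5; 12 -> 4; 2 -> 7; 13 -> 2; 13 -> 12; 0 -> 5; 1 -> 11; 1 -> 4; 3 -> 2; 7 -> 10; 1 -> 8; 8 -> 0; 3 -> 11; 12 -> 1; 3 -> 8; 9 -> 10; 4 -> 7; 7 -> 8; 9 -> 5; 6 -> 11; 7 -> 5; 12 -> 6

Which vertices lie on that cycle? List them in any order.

0, 2, 7, 8

DFS with gray/black marking from 8:
8 gray
  0 gray
    5 gray
    5 black
    2 gray
      7 gray
        9 gray
          10 gray
            10→5: 5 black — skip
          10 black
          9→5: 5 black — skip
        9 black
        7→10: 10 black — skip
        7→8: 8 is gray → back edge
Back edge closes the cycle 8 → 0 → 2 → 7 → 8; its vertices are {0, 2, 7, 8}.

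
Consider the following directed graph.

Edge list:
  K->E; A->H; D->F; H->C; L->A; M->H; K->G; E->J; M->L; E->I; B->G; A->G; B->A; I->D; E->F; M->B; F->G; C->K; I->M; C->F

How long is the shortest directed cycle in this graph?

6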